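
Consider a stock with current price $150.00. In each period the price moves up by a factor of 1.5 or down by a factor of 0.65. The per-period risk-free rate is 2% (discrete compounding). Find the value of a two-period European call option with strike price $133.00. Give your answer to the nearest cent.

Risk-neutral probability p = (1 + 0.02 − 0.65)/(1.5 − 0.65) = 0.3700/0.8500 = 0.4353
Terminal stock prices: S_uu = 337.5, S_ud = 146.2, S_dd = 63.38
Terminal payoffs (S − K): max(204.5, 0) = 204.5, max(13.25, 0) = 13.25, max(-69.62, 0) = 0
Node u (S = 225): V_u = 1/1.02·[0.4353·204.5000 + 0.5647·13.2500] = 94.6078
Node d (S = 97.5): V_d = 1/1.02·[0.4353·13.2500 + 0.5647·0.0000] = 5.6546
Node 0 (S = 150): V_0 = 1/1.02·[0.4353·94.6078 + 0.5647·5.6546] = 43.5053

$43.51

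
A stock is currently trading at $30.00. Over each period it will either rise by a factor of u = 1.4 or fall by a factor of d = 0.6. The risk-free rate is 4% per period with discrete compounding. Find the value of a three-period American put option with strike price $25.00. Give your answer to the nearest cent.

$4.62

Risk-neutral probability p = (1 + 0.04 − 0.6)/(1.4 − 0.6) = 0.4400/0.8000 = 0.5500
Terminal stock prices: S_uuu = 82.32, S_uud = 35.28, S_udd = 15.12, S_ddd = 6.48
Terminal payoffs (K − S): max(-57.32, 0) = 0, max(-10.28, 0) = 0, max(9.88, 0) = 9.88, max(18.52, 0) = 18.52
Node uu (S = 58.8): continuation = 1/1.04·[0.5500·0.0000 + 0.4500·0.0000] = 0.0000; exercise value = 0.0000 ≤ continuation, so V_uu = 0.0000
Node ud (S = 25.2): continuation = 1/1.04·[0.5500·0.0000 + 0.4500·9.8800] = 4.2750; exercise value = 0.0000 ≤ continuation, so V_ud = 4.2750
Node dd (S = 10.8): continuation = 1/1.04·[0.5500·9.8800 + 0.4500·18.5200] = 13.2385; exercise value = 14.2000 > continuation, so V_dd = 14.2000 (exercise)
Node u (S = 42): continuation = 1/1.04·[0.5500·0.0000 + 0.4500·4.2750] = 1.8498; exercise value = 0.0000 ≤ continuation, so V_u = 1.8498
Node d (S = 18): continuation = 1/1.04·[0.5500·4.2750 + 0.4500·14.2000] = 8.4050; exercise value = 7.0000 ≤ continuation, so V_d = 8.4050
Node 0 (S = 30): continuation = 1/1.04·[0.5500·1.8498 + 0.4500·8.4050] = 4.6150; exercise value = 0.0000 ≤ continuation, so V_0 = 4.6150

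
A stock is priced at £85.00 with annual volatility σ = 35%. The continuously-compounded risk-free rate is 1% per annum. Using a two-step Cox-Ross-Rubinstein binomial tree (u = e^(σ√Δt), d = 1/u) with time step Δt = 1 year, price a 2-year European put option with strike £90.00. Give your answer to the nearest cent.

£17.75

CRR parameters: u = e^(σ√Δt) = e^(0.35·√1) = 1.4191, d = 1/u = 0.7047
Per-period rate: rΔt = 0.01·1 = 0.01, so R = e^0.01 = 1.0101
Risk-neutral probability p = (e^0.01 − 0.7047)/(1.4191 − 0.7047) = 0.3054/0.7144 = 0.4275
Terminal stock prices: S_uu = 171.2, S_ud = 85, S_dd = 42.21
Terminal payoffs (K − S): max(-81.17, 0) = 0, max(5, 0) = 5, max(47.79, 0) = 47.79
Node u (S = 120.6): V_u = e^(−0.01)·[0.4275·0.0000 + 0.5725·5.0000] = 2.8343
Node d (S = 59.9): V_d = e^(−0.01)·[0.4275·5.0000 + 0.5725·47.7902] = 29.2060
Node 0 (S = 85): V_0 = e^(−0.01)·[0.4275·2.8343 + 0.5725·29.2060] = 17.7549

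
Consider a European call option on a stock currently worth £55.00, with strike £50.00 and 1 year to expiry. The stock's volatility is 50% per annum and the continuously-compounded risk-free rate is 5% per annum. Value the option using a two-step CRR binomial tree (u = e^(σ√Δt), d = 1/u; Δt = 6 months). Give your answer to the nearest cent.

CRR parameters: u = e^(σ√Δt) = e^(0.5·√0.5) = 1.4241, d = 1/u = 0.7022
Per-period rate: rΔt = 0.05·0.5 = 0.025, so R = e^0.025 = 1.0253
Risk-neutral probability p = (e^0.025 − 0.7022)/(1.4241 − 0.7022) = 0.3231/0.7219 = 0.4476
Terminal stock prices: S_uu = 111.5, S_ud = 55, S_dd = 27.12
Terminal payoffs (S − K): max(61.55, 0) = 61.55, max(5, 0) = 5, max(-22.88, 0) = 0
Node u (S = 78.33): V_u = e^(−0.025)·[0.4476·61.5463 + 0.5524·5.0000] = 29.5611
Node d (S = 38.62): V_d = e^(−0.025)·[0.4476·5.0000 + 0.5524·0.0000] = 2.1827
Node 0 (S = 55): V_0 = e^(−0.025)·[0.4476·29.5611 + 0.5524·2.1827] = 14.0804

£14.08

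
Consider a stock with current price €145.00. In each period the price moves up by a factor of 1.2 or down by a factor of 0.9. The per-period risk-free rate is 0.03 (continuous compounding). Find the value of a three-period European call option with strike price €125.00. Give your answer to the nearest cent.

€33.94

Risk-neutral probability p = (e^0.03 − 0.9)/(1.2 − 0.9) = 0.1305/0.3000 = 0.4348
Terminal stock prices: S_uuu = 250.6, S_uud = 187.9, S_udd = 140.9, S_ddd = 105.7
Terminal payoffs (S − K): max(125.6, 0) = 125.6, max(62.92, 0) = 62.92, max(15.94, 0) = 15.94, max(-19.29, 0) = 0
Node uu (S = 208.8): V_uu = e^(−0.03)·[0.4348·125.5600 + 0.5652·62.9200] = 87.4943
Node ud (S = 156.6): V_ud = e^(−0.03)·[0.4348·62.9200 + 0.5652·15.9400] = 35.2943
Node dd (S = 117.5): V_dd = e^(−0.03)·[0.4348·15.9400 + 0.5652·0.0000] = 6.7266
Node u (S = 174): V_u = e^(−0.03)·[0.4348·87.4943 + 0.5652·35.2943] = 56.2794
Node d (S = 130.5): V_d = e^(−0.03)·[0.4348·35.2943 + 0.5652·6.7266] = 18.5833
Node 0 (S = 145): V_0 = e^(−0.03)·[0.4348·56.2794 + 0.5652·18.5833] = 33.9417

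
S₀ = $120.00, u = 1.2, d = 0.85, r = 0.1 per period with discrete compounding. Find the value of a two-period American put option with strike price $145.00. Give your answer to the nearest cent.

$25.00

Risk-neutral probability p = (1 + 0.1 − 0.85)/(1.2 − 0.85) = 0.2500/0.3500 = 0.7143
Terminal stock prices: S_uu = 172.8, S_ud = 122.4, S_dd = 86.7
Terminal payoffs (K − S): max(-27.8, 0) = 0, max(22.6, 0) = 22.6, max(58.3, 0) = 58.3
Node u (S = 144): continuation = 1/1.1·[0.7143·0.0000 + 0.2857·22.6000] = 5.8701; exercise value = 1.0000 ≤ continuation, so V_u = 5.8701
Node d (S = 102): continuation = 1/1.1·[0.7143·22.6000 + 0.2857·58.3000] = 29.8182; exercise value = 43.0000 > continuation, so V_d = 43.0000 (exercise)
Node 0 (S = 120): continuation = 1/1.1·[0.7143·5.8701 + 0.2857·43.0000] = 14.9806; exercise value = 25.0000 > continuation, so V_0 = 25.0000 (exercise)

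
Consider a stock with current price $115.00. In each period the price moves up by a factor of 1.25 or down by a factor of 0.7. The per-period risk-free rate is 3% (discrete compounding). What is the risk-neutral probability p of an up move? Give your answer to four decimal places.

p = 0.6000

Risk-neutral probability p = (1 + 0.03 − 0.7)/(1.25 − 0.7) = 0.3300/0.5500 = 0.6000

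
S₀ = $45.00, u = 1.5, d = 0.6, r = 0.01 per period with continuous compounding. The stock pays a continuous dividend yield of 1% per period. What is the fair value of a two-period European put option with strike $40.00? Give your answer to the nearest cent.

Per-period risk-free factor R = e^0.01 = 1.0101; dividend-adjusted growth = e^(0.01−0.01) = 1.0000.
Risk-neutral probability p = (1.0000 − 0.6)/(1.5 − 0.6) = 0.4000/0.9000 = 0.4444
Terminal stock prices: S_uu = 101.2, S_ud = 40.5, S_dd = 16.2
Terminal payoffs (K − S): max(-61.25, 0) = 0, max(-0.5, 0) = 0, max(23.8, 0) = 23.8
Node u (S = 67.5): V_u = e^(−0.01)·[0.4444·0.0000 + 0.5556·0.0000] = 0.0000
Node d (S = 27): V_d = e^(−0.01)·[0.4444·0.0000 + 0.5556·23.8000] = 13.0907
Node 0 (S = 45): V_0 = e^(−0.01)·[0.4444·0.0000 + 0.5556·13.0907] = 7.2002

$7.20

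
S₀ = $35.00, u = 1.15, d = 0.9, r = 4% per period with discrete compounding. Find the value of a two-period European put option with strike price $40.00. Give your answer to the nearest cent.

$3.81

Risk-neutral probability p = (1 + 0.04 − 0.9)/(1.15 − 0.9) = 0.1400/0.2500 = 0.5600
Terminal stock prices: S_uu = 46.29, S_ud = 36.23, S_dd = 28.35
Terminal payoffs (K − S): max(-6.287, 0) = 0, max(3.775, 0) = 3.775, max(11.65, 0) = 11.65
Node u (S = 40.25): V_u = 1/1.04·[0.5600·0.0000 + 0.4400·3.7750] = 1.5971
Node d (S = 31.5): V_d = 1/1.04·[0.5600·3.7750 + 0.4400·11.6500] = 6.9615
Node 0 (S = 35): V_0 = 1/1.04·[0.5600·1.5971 + 0.4400·6.9615] = 3.8053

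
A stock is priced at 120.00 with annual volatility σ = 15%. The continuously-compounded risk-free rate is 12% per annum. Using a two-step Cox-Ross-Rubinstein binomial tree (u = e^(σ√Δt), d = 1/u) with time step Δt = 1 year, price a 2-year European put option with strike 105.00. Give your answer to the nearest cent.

CRR parameters: u = e^(σ√Δt) = e^(0.15·√1) = 1.1618, d = 1/u = 0.8607
Per-period rate: rΔt = 0.12·1 = 0.12, so R = e^0.12 = 1.1275
Risk-neutral probability p = (e^0.12 − 0.8607)/(1.1618 − 0.8607) = 0.2668/0.3011 = 0.8860
Terminal stock prices: S_uu = 162, S_ud = 120, S_dd = 88.9
Terminal payoffs (K − S): max(-56.98, 0) = 0, max(-15, 0) = 0, max(16.1, 0) = 16.1
Node u (S = 139.4): V_u = e^(−0.12)·[0.8860·0.0000 + 0.1140·0.0000] = 0.0000
Node d (S = 103.3): V_d = e^(−0.12)·[0.8860·0.0000 + 0.1140·16.1018] = 1.6285
Node 0 (S = 120): V_0 = e^(−0.12)·[0.8860·0.0000 + 0.1140·1.6285] = 0.1647

0.16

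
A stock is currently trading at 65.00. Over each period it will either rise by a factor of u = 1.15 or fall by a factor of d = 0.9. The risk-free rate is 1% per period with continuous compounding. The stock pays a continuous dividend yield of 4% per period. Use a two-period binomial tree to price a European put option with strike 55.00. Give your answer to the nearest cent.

Per-period risk-free factor R = e^0.01 = 1.0101; dividend-adjusted growth = e^(0.01−0.04) = 0.9704.
Risk-neutral probability p = (0.9704 − 0.9)/(1.15 − 0.9) = 0.0704/0.2500 = 0.2818
Terminal stock prices: S_uu = 85.96, S_ud = 67.28, S_dd = 52.65
Terminal payoffs (K − S): max(-30.96, 0) = 0, max(-12.28, 0) = 0, max(2.35, 0) = 2.35
Node u (S = 74.75): V_u = e^(−0.01)·[0.2818·0.0000 + 0.7182·0.0000] = 0.0000
Node d (S = 58.5): V_d = e^(−0.01)·[0.2818·0.0000 + 0.7182·2.3500] = 1.6710
Node 0 (S = 65): V_0 = e^(−0.01)·[0.2818·0.0000 + 0.7182·1.6710] = 1.1882

1.19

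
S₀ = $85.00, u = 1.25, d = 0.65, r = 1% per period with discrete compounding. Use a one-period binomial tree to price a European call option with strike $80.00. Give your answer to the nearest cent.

Risk-neutral probability p = (1 + 0.01 − 0.65)/(1.25 − 0.65) = 0.3600/0.6000 = 0.6000
Terminal stock prices: S_u = 106.2, S_d = 55.25
Terminal payoffs (S − K): max(26.25, 0) = 26.25, max(-24.75, 0) = 0
Node 0 (S = 85): V_0 = 1/1.01·[0.6000·26.2500 + 0.4000·0.0000] = 15.5941

$15.59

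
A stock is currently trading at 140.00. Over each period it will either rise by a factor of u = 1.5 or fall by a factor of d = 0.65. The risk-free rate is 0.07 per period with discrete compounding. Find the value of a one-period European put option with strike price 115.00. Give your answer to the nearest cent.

Risk-neutral probability p = (1 + 0.07 − 0.65)/(1.5 − 0.65) = 0.4200/0.8500 = 0.4941
Terminal stock prices: S_u = 210, S_d = 91
Terminal payoffs (K − S): max(-95, 0) = 0, max(24, 0) = 24
Node 0 (S = 140): V_0 = 1/1.07·[0.4941·0.0000 + 0.5059·24.0000] = 11.3469

11.35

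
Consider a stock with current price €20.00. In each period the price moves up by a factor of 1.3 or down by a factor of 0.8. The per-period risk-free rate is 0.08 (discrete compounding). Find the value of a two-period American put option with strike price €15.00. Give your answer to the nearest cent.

Risk-neutral probability p = (1 + 0.08 − 0.8)/(1.3 − 0.8) = 0.2800/0.5000 = 0.5600
Terminal stock prices: S_uu = 33.8, S_ud = 20.8, S_dd = 12.8
Terminal payoffs (K − S): max(-18.8, 0) = 0, max(-5.8, 0) = 0, max(2.2, 0) = 2.2
Node u (S = 26): continuation = 1/1.08·[0.5600·0.0000 + 0.4400·0.0000] = 0.0000; exercise value = 0.0000 ≤ continuation, so V_u = 0.0000
Node d (S = 16): continuation = 1/1.08·[0.5600·0.0000 + 0.4400·2.2000] = 0.8963; exercise value = 0.0000 ≤ continuation, so V_d = 0.8963
Node 0 (S = 20): continuation = 1/1.08·[0.5600·0.0000 + 0.4400·0.8963] = 0.3652; exercise value = 0.0000 ≤ continuation, so V_0 = 0.3652

€0.37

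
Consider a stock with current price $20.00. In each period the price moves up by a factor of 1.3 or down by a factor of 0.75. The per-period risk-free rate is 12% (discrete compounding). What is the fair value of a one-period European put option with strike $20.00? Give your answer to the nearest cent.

Risk-neutral probability p = (1 + 0.12 − 0.75)/(1.3 − 0.75) = 0.3700/0.5500 = 0.6727
Terminal stock prices: S_u = 26, S_d = 15
Terminal payoffs (K − S): max(-6, 0) = 0, max(5, 0) = 5
Node 0 (S = 20): V_0 = 1/1.12·[0.6727·0.0000 + 0.3273·5.0000] = 1.4610

$1.46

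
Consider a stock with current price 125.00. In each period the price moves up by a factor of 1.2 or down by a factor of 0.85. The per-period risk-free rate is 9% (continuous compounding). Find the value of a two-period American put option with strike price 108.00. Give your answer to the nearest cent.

1.35

Risk-neutral probability p = (e^0.09 − 0.85)/(1.2 − 0.85) = 0.2442/0.3500 = 0.6976
Terminal stock prices: S_uu = 180, S_ud = 127.5, S_dd = 90.31
Terminal payoffs (K − S): max(-72, 0) = 0, max(-19.5, 0) = 0, max(17.69, 0) = 17.69
Node u (S = 150): continuation = e^(−0.09)·[0.6976·0.0000 + 0.3024·0.0000] = 0.0000; exercise value = 0.0000 ≤ continuation, so V_u = 0.0000
Node d (S = 106.2): continuation = e^(−0.09)·[0.6976·0.0000 + 0.3024·17.6875] = 4.8877; exercise value = 1.7500 ≤ continuation, so V_d = 4.8877
Node 0 (S = 125): continuation = e^(−0.09)·[0.6976·0.0000 + 0.3024·4.8877] = 1.3506; exercise value = 0.0000 ≤ continuation, so V_0 = 1.3506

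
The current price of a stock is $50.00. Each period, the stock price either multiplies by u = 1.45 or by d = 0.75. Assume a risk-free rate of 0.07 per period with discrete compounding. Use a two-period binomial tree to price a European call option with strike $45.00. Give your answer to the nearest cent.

Risk-neutral probability p = (1 + 0.07 − 0.75)/(1.45 − 0.75) = 0.3200/0.7000 = 0.4571
Terminal stock prices: S_uu = 105.1, S_ud = 54.38, S_dd = 28.12
Terminal payoffs (S − K): max(60.12, 0) = 60.12, max(9.375, 0) = 9.375, max(-16.88, 0) = 0
Node u (S = 72.5): V_u = 1/1.07·[0.4571·60.1250 + 0.5429·9.3750] = 30.4439
Node d (S = 37.5): V_d = 1/1.07·[0.4571·9.3750 + 0.5429·0.0000] = 4.0053
Node 0 (S = 50): V_0 = 1/1.07·[0.4571·30.4439 + 0.5429·4.0053] = 15.0388

$15.04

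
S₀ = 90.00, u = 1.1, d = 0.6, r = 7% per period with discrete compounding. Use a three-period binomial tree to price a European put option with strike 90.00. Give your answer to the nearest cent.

3.66

Risk-neutral probability p = (1 + 0.07 − 0.6)/(1.1 − 0.6) = 0.4700/0.5000 = 0.9400
Terminal stock prices: S_uuu = 119.8, S_uud = 65.34, S_udd = 35.64, S_ddd = 19.44
Terminal payoffs (K − S): max(-29.79, 0) = 0, max(24.66, 0) = 24.66, max(54.36, 0) = 54.36, max(70.56, 0) = 70.56
Node uu (S = 108.9): V_uu = 1/1.07·[0.9400·0.0000 + 0.0600·24.6600] = 1.3828
Node ud (S = 59.4): V_ud = 1/1.07·[0.9400·24.6600 + 0.0600·54.3600] = 24.7121
Node dd (S = 32.4): V_dd = 1/1.07·[0.9400·54.3600 + 0.0600·70.5600] = 51.7121
Node u (S = 99): V_u = 1/1.07·[0.9400·1.3828 + 0.0600·24.7121] = 2.6005
Node d (S = 54): V_d = 1/1.07·[0.9400·24.7121 + 0.0600·51.7121] = 24.6095
Node 0 (S = 90): V_0 = 1/1.07·[0.9400·2.6005 + 0.0600·24.6095] = 3.6645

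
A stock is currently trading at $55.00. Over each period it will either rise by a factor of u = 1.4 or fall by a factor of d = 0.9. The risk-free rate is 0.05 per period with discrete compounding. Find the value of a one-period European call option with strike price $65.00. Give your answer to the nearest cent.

Risk-neutral probability p = (1 + 0.05 − 0.9)/(1.4 − 0.9) = 0.1500/0.5000 = 0.3000
Terminal stock prices: S_u = 77, S_d = 49.5
Terminal payoffs (S − K): max(12, 0) = 12, max(-15.5, 0) = 0
Node 0 (S = 55): V_0 = 1/1.05·[0.3000·12.0000 + 0.7000·0.0000] = 3.4286

$3.43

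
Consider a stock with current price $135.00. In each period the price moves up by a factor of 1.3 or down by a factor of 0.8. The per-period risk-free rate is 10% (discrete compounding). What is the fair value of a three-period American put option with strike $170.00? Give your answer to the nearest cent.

Risk-neutral probability p = (1 + 0.1 − 0.8)/(1.3 − 0.8) = 0.3000/0.5000 = 0.6000
Terminal stock prices: S_uuu = 296.6, S_uud = 182.5, S_udd = 112.3, S_ddd = 69.12
Terminal payoffs (K − S): max(-126.6, 0) = 0, max(-12.52, 0) = 0, max(57.68, 0) = 57.68, max(100.9, 0) = 100.9
Node uu (S = 228.2): continuation = 1/1.1·[0.6000·0.0000 + 0.4000·0.0000] = 0.0000; exercise value = 0.0000 ≤ continuation, so V_uu = 0.0000
Node ud (S = 140.4): continuation = 1/1.1·[0.6000·0.0000 + 0.4000·57.6800] = 20.9745; exercise value = 29.6000 > continuation, so V_ud = 29.6000 (exercise)
Node dd (S = 86.4): continuation = 1/1.1·[0.6000·57.6800 + 0.4000·100.8800] = 68.1455; exercise value = 83.6000 > continuation, so V_dd = 83.6000 (exercise)
Node u (S = 175.5): continuation = 1/1.1·[0.6000·0.0000 + 0.4000·29.6000] = 10.7636; exercise value = 0.0000 ≤ continuation, so V_u = 10.7636
Node d (S = 108): continuation = 1/1.1·[0.6000·29.6000 + 0.4000·83.6000] = 46.5455; exercise value = 62.0000 > continuation, so V_d = 62.0000 (exercise)
Node 0 (S = 135): continuation = 1/1.1·[0.6000·10.7636 + 0.4000·62.0000] = 28.4165; exercise value = 35.0000 > continuation, so V_0 = 35.0000 (exercise)

$35.00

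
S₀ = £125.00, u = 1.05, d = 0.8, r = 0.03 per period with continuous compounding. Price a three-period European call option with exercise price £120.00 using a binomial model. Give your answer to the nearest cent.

Risk-neutral probability p = (e^0.03 − 0.8)/(1.05 − 0.8) = 0.2305/0.2500 = 0.9218
Terminal stock prices: S_uuu = 144.7, S_uud = 110.2, S_udd = 84, S_ddd = 64
Terminal payoffs (S − K): max(24.7, 0) = 24.7, max(-9.75, 0) = 0, max(-36, 0) = 0, max(-56, 0) = 0
Node uu (S = 137.8): V_uu = e^(−0.03)·[0.9218·24.7031 + 0.0782·0.0000] = 22.0988
Node ud (S = 105): V_ud = e^(−0.03)·[0.9218·0.0000 + 0.0782·0.0000] = 0.0000
Node dd (S = 80): V_dd = e^(−0.03)·[0.9218·0.0000 + 0.0782·0.0000] = 0.0000
Node u (S = 131.2): V_u = e^(−0.03)·[0.9218·22.0988 + 0.0782·0.0000] = 19.7690
Node d (S = 100): V_d = e^(−0.03)·[0.9218·0.0000 + 0.0782·0.0000] = 0.0000
Node 0 (S = 125): V_0 = e^(−0.03)·[0.9218·19.7690 + 0.0782·0.0000] = 17.6848

£17.68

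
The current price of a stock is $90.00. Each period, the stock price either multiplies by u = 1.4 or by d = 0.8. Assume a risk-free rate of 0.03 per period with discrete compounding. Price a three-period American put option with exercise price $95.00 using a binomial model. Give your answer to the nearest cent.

Risk-neutral probability p = (1 + 0.03 − 0.8)/(1.4 − 0.8) = 0.2300/0.6000 = 0.3833
Terminal stock prices: S_uuu = 247, S_uud = 141.1, S_udd = 80.64, S_ddd = 46.08
Terminal payoffs (K − S): max(-152, 0) = 0, max(-46.12, 0) = 0, max(14.36, 0) = 14.36, max(48.92, 0) = 48.92
Node uu (S = 176.4): continuation = 1/1.03·[0.3833·0.0000 + 0.6167·0.0000] = 0.0000; exercise value = 0.0000 ≤ continuation, so V_uu = 0.0000
Node ud (S = 100.8): continuation = 1/1.03·[0.3833·0.0000 + 0.6167·14.3600] = 8.5974; exercise value = 0.0000 ≤ continuation, so V_ud = 8.5974
Node dd (S = 57.6): continuation = 1/1.03·[0.3833·14.3600 + 0.6167·48.9200] = 34.6330; exercise value = 37.4000 > continuation, so V_dd = 37.4000 (exercise)
Node u (S = 126): continuation = 1/1.03·[0.3833·0.0000 + 0.6167·8.5974] = 5.1473; exercise value = 0.0000 ≤ continuation, so V_u = 5.1473
Node d (S = 72): continuation = 1/1.03·[0.3833·8.5974 + 0.6167·37.4000] = 25.5913; exercise value = 23.0000 ≤ continuation, so V_d = 25.5913
Node 0 (S = 90): continuation = 1/1.03·[0.3833·5.1473 + 0.6167·25.5913] = 17.2373; exercise value = 5.0000 ≤ continuation, so V_0 = 17.2373

$17.24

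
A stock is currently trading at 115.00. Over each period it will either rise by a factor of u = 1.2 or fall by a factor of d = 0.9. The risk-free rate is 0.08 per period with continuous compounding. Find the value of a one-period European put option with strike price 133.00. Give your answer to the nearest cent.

Risk-neutral probability p = (e^0.08 − 0.9)/(1.2 − 0.9) = 0.1833/0.3000 = 0.6110
Terminal stock prices: S_u = 138, S_d = 103.5
Terminal payoffs (K − S): max(-5, 0) = 0, max(29.5, 0) = 29.5
Node 0 (S = 115): V_0 = e^(−0.08)·[0.6110·0.0000 + 0.3890·29.5000] = 10.5944

10.59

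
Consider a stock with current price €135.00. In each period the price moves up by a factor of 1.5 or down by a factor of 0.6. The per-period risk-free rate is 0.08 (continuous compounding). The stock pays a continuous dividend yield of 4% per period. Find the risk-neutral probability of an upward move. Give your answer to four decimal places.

Per-period risk-free factor R = e^0.08 = 1.0833; dividend-adjusted growth = e^(0.08−0.04) = 1.0408.
Risk-neutral probability p = (1.0408 − 0.6)/(1.5 − 0.6) = 0.4408/0.9000 = 0.4898

p = 0.4898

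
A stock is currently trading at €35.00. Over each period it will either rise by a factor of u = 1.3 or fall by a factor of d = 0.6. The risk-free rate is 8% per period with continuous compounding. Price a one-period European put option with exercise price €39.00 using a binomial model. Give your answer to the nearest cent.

Risk-neutral probability p = (e^0.08 − 0.6)/(1.3 − 0.6) = 0.4833/0.7000 = 0.6904
Terminal stock prices: S_u = 45.5, S_d = 21
Terminal payoffs (K − S): max(-6.5, 0) = 0, max(18, 0) = 18
Node 0 (S = 35): V_0 = e^(−0.08)·[0.6904·0.0000 + 0.3096·18.0000] = 5.1442

€5.14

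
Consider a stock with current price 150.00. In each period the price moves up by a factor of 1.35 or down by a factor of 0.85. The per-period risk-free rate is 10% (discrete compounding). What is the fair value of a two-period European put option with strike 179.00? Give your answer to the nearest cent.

Risk-neutral probability p = (1 + 0.1 − 0.85)/(1.35 − 0.85) = 0.2500/0.5000 = 0.5000
Terminal stock prices: S_uu = 273.4, S_ud = 172.1, S_dd = 108.4
Terminal payoffs (K − S): max(-94.38, 0) = 0, max(6.875, 0) = 6.875, max(70.63, 0) = 70.63
Node u (S = 202.5): V_u = 1/1.1·[0.5000·0.0000 + 0.5000·6.8750] = 3.1250
Node d (S = 127.5): V_d = 1/1.1·[0.5000·6.8750 + 0.5000·70.6250] = 35.2273
Node 0 (S = 150): V_0 = 1/1.1·[0.5000·3.1250 + 0.5000·35.2273] = 17.4329

17.43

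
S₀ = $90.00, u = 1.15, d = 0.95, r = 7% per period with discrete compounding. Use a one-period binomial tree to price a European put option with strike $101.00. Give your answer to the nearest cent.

Risk-neutral probability p = (1 + 0.07 − 0.95)/(1.15 − 0.95) = 0.1200/0.2000 = 0.6000
Terminal stock prices: S_u = 103.5, S_d = 85.5
Terminal payoffs (K − S): max(-2.5, 0) = 0, max(15.5, 0) = 15.5
Node 0 (S = 90): V_0 = 1/1.07·[0.6000·0.0000 + 0.4000·15.5000] = 5.7944

$5.79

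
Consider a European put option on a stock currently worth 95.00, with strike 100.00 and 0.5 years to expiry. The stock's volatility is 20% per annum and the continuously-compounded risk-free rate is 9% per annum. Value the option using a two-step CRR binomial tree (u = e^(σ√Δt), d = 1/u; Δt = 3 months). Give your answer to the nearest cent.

CRR parameters: u = e^(σ√Δt) = e^(0.2·√0.25) = 1.1052, d = 1/u = 0.9048
Per-period rate: rΔt = 0.09·0.25 = 0.0225, so R = e^0.0225 = 1.0228
Risk-neutral probability p = (e^0.0225 − 0.9048)/(1.1052 − 0.9048) = 0.1179/0.2003 = 0.5886
Terminal stock prices: S_uu = 116, S_ud = 95, S_dd = 77.78
Terminal payoffs (K − S): max(-16.03, 0) = 0, max(5, 0) = 5, max(22.22, 0) = 22.22
Node u (S = 105): V_u = e^(−0.0225)·[0.5886·0.0000 + 0.4114·5.0000] = 2.0112
Node d (S = 85.96): V_d = e^(−0.0225)·[0.5886·5.0000 + 0.4114·22.2206] = 11.8156
Node 0 (S = 95): V_0 = e^(−0.0225)·[0.5886·2.0112 + 0.4114·11.8156] = 5.9102

5.91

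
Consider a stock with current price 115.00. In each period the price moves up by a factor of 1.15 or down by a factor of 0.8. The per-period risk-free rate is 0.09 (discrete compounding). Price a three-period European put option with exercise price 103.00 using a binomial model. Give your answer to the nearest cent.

1.21

Risk-neutral probability p = (1 + 0.09 − 0.8)/(1.15 − 0.8) = 0.2900/0.3500 = 0.8286
Terminal stock prices: S_uuu = 174.9, S_uud = 121.7, S_udd = 84.64, S_ddd = 58.88
Terminal payoffs (K − S): max(-71.9, 0) = 0, max(-18.67, 0) = 0, max(18.36, 0) = 18.36, max(44.12, 0) = 44.12
Node uu (S = 152.1): V_uu = 1/1.09·[0.8286·0.0000 + 0.1714·0.0000] = 0.0000
Node ud (S = 105.8): V_ud = 1/1.09·[0.8286·0.0000 + 0.1714·18.3600] = 2.8875
Node dd (S = 73.6): V_dd = 1/1.09·[0.8286·18.3600 + 0.1714·44.1200] = 20.8954
Node u (S = 132.2): V_u = 1/1.09·[0.8286·0.0000 + 0.1714·2.8875] = 0.4541
Node d (S = 92): V_d = 1/1.09·[0.8286·2.8875 + 0.1714·20.8954] = 5.4813
Node 0 (S = 115): V_0 = 1/1.09·[0.8286·0.4541 + 0.1714·5.4813] = 1.2073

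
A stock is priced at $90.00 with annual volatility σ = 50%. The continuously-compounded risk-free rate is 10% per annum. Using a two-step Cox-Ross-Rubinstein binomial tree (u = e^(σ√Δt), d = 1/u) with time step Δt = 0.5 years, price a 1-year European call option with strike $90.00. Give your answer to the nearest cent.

$19.58

CRR parameters: u = e^(σ√Δt) = e^(0.5·√0.5) = 1.4241, d = 1/u = 0.7022
Per-period rate: rΔt = 0.1·0.5 = 0.05, so R = e^0.05 = 1.0513
Risk-neutral probability p = (e^0.05 − 0.7022)/(1.4241 − 0.7022) = 0.3491/0.7219 = 0.4835
Terminal stock prices: S_uu = 182.5, S_ud = 90, S_dd = 44.38
Terminal payoffs (S − K): max(92.53, 0) = 92.53, max(0, 0) = 0, max(-45.62, 0) = 0
Node u (S = 128.2): V_u = e^(−0.05)·[0.4835·92.5303 + 0.5165·0.0000] = 42.5601
Node d (S = 63.2): V_d = e^(−0.05)·[0.4835·0.0000 + 0.5165·0.0000] = 0.0000
Node 0 (S = 90): V_0 = e^(−0.05)·[0.4835·42.5601 + 0.5165·0.0000] = 19.5758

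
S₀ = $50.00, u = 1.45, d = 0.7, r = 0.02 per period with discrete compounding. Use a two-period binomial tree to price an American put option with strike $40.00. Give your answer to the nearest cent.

Risk-neutral probability p = (1 + 0.02 − 0.7)/(1.45 − 0.7) = 0.3200/0.7500 = 0.4267
Terminal stock prices: S_uu = 105.1, S_ud = 50.75, S_dd = 24.5
Terminal payoffs (K − S): max(-65.12, 0) = 0, max(-10.75, 0) = 0, max(15.5, 0) = 15.5
Node u (S = 72.5): continuation = 1/1.02·[0.4267·0.0000 + 0.5733·0.0000] = 0.0000; exercise value = 0.0000 ≤ continuation, so V_u = 0.0000
Node d (S = 35): continuation = 1/1.02·[0.4267·0.0000 + 0.5733·15.5000] = 8.7124; exercise value = 5.0000 ≤ continuation, so V_d = 8.7124
Node 0 (S = 50): continuation = 1/1.02·[0.4267·0.0000 + 0.5733·8.7124] = 4.8972; exercise value = 0.0000 ≤ continuation, so V_0 = 4.8972

$4.90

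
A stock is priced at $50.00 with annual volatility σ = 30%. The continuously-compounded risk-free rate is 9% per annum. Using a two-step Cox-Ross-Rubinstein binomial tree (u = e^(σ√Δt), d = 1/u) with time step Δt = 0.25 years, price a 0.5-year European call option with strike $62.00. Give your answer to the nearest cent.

$1.52

CRR parameters: u = e^(σ√Δt) = e^(0.3·√0.25) = 1.1618, d = 1/u = 0.8607
Per-period rate: rΔt = 0.09·0.25 = 0.0225, so R = e^0.0225 = 1.0228
Risk-neutral probability p = (e^0.0225 − 0.8607)/(1.1618 − 0.8607) = 0.1620/0.3011 = 0.5381
Terminal stock prices: S_uu = 67.49, S_ud = 50, S_dd = 37.04
Terminal payoffs (S − K): max(5.493, 0) = 5.493, max(-12, 0) = 0, max(-24.96, 0) = 0
Node u (S = 58.09): V_u = e^(−0.0225)·[0.5381·5.4929 + 0.4619·0.0000] = 2.8902
Node d (S = 43.04): V_d = e^(−0.0225)·[0.5381·0.0000 + 0.4619·0.0000] = 0.0000
Node 0 (S = 50): V_0 = e^(−0.0225)·[0.5381·2.8902 + 0.4619·0.0000] = 1.5207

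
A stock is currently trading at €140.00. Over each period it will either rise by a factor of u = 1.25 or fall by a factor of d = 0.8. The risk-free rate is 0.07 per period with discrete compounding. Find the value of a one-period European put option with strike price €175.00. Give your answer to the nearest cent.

Risk-neutral probability p = (1 + 0.07 − 0.8)/(1.25 − 0.8) = 0.2700/0.4500 = 0.6000
Terminal stock prices: S_u = 175, S_d = 112
Terminal payoffs (K − S): max(0, 0) = 0, max(63, 0) = 63
Node 0 (S = 140): V_0 = 1/1.07·[0.6000·0.0000 + 0.4000·63.0000] = 23.5514

€23.55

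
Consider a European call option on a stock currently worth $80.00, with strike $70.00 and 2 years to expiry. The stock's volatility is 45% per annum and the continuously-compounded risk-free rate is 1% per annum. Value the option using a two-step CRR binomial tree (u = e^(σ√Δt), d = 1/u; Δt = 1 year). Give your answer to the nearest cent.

CRR parameters: u = e^(σ√Δt) = e^(0.45·√1) = 1.5683, d = 1/u = 0.6376
Per-period rate: rΔt = 0.01·1 = 0.01, so R = e^0.01 = 1.0101
Risk-neutral probability p = (e^0.01 − 0.6376)/(1.5683 − 0.6376) = 0.3724/0.9307 = 0.4002
Terminal stock prices: S_uu = 196.8, S_ud = 80, S_dd = 32.53
Terminal payoffs (S − K): max(126.8, 0) = 126.8, max(10, 0) = 10, max(-37.47, 0) = 0
Node u (S = 125.5): V_u = e^(−0.01)·[0.4002·126.7682 + 0.5998·10.0000] = 56.1615
Node d (S = 51.01): V_d = e^(−0.01)·[0.4002·10.0000 + 0.5998·0.0000] = 3.9618
Node 0 (S = 80): V_0 = e^(−0.01)·[0.4002·56.1615 + 0.5998·3.9618] = 24.6027

$24.60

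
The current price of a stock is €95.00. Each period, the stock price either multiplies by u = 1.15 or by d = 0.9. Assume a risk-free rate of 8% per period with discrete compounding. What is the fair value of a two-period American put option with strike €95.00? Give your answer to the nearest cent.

€2.46

Risk-neutral probability p = (1 + 0.08 − 0.9)/(1.15 − 0.9) = 0.1800/0.2500 = 0.7200
Terminal stock prices: S_uu = 125.6, S_ud = 98.32, S_dd = 76.95
Terminal payoffs (K − S): max(-30.64, 0) = 0, max(-3.325, 0) = 0, max(18.05, 0) = 18.05
Node u (S = 109.2): continuation = 1/1.08·[0.7200·0.0000 + 0.2800·0.0000] = 0.0000; exercise value = 0.0000 ≤ continuation, so V_u = 0.0000
Node d (S = 85.5): continuation = 1/1.08·[0.7200·0.0000 + 0.2800·18.0500] = 4.6796; exercise value = 9.5000 > continuation, so V_d = 9.5000 (exercise)
Node 0 (S = 95): continuation = 1/1.08·[0.7200·0.0000 + 0.2800·9.5000] = 2.4630; exercise value = 0.0000 ≤ continuation, so V_0 = 2.4630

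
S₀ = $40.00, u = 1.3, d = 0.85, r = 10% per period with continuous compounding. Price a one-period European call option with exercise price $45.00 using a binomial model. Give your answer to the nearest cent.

$3.59

Risk-neutral probability p = (e^0.1 − 0.85)/(1.3 − 0.85) = 0.2552/0.4500 = 0.5670
Terminal stock prices: S_u = 52, S_d = 34
Terminal payoffs (S − K): max(7, 0) = 7, max(-11, 0) = 0
Node 0 (S = 40): V_0 = e^(−0.1)·[0.5670·7.0000 + 0.4330·0.0000] = 3.5916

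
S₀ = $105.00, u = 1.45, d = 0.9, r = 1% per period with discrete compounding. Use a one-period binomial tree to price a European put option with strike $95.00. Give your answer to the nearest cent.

Risk-neutral probability p = (1 + 0.01 − 0.9)/(1.45 − 0.9) = 0.1100/0.5500 = 0.2000
Terminal stock prices: S_u = 152.2, S_d = 94.5
Terminal payoffs (K − S): max(-57.25, 0) = 0, max(0.5, 0) = 0.5
Node 0 (S = 105): V_0 = 1/1.01·[0.2000·0.0000 + 0.8000·0.5000] = 0.3960

$0.40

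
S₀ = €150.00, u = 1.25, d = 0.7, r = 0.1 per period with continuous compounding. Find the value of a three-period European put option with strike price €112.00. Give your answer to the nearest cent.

Risk-neutral probability p = (e^0.1 − 0.7)/(1.25 − 0.7) = 0.4052/0.5500 = 0.7367
Terminal stock prices: S_uuu = 293, S_uud = 164.1, S_udd = 91.87, S_ddd = 51.45
Terminal payoffs (K − S): max(-181, 0) = 0, max(-52.06, 0) = 0, max(20.13, 0) = 20.13, max(60.55, 0) = 60.55
Node uu (S = 234.4): V_uu = e^(−0.1)·[0.7367·0.0000 + 0.2633·0.0000] = 0.0000
Node ud (S = 131.2): V_ud = e^(−0.1)·[0.7367·0.0000 + 0.2633·20.1250] = 4.7951
Node dd (S = 73.5): V_dd = e^(−0.1)·[0.7367·20.1250 + 0.2633·60.5500] = 27.8418
Node u (S = 187.5): V_u = e^(−0.1)·[0.7367·0.0000 + 0.2633·4.7951] = 1.1425
Node d (S = 105): V_d = e^(−0.1)·[0.7367·4.7951 + 0.2633·27.8418] = 9.8301
Node 0 (S = 150): V_0 = e^(−0.1)·[0.7367·1.1425 + 0.2633·9.8301] = 3.1037

€3.10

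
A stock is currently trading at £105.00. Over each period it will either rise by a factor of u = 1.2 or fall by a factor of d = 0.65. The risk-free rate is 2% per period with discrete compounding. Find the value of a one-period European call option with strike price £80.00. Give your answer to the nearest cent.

£30.34

Risk-neutral probability p = (1 + 0.02 − 0.65)/(1.2 − 0.65) = 0.3700/0.5500 = 0.6727
Terminal stock prices: S_u = 126, S_d = 68.25
Terminal payoffs (S − K): max(46, 0) = 46, max(-11.75, 0) = 0
Node 0 (S = 105): V_0 = 1/1.02·[0.6727·46.0000 + 0.3273·0.0000] = 30.3387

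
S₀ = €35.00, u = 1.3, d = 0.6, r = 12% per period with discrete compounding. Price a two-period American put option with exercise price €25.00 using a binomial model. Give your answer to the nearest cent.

Risk-neutral probability p = (1 + 0.12 − 0.6)/(1.3 − 0.6) = 0.5200/0.7000 = 0.7429
Terminal stock prices: S_uu = 59.15, S_ud = 27.3, S_dd = 12.6
Terminal payoffs (K − S): max(-34.15, 0) = 0, max(-2.3, 0) = 0, max(12.4, 0) = 12.4
Node u (S = 45.5): continuation = 1/1.12·[0.7429·0.0000 + 0.2571·0.0000] = 0.0000; exercise value = 0.0000 ≤ continuation, so V_u = 0.0000
Node d (S = 21): continuation = 1/1.12·[0.7429·0.0000 + 0.2571·12.4000] = 2.8469; exercise value = 4.0000 > continuation, so V_d = 4.0000 (exercise)
Node 0 (S = 35): continuation = 1/1.12·[0.7429·0.0000 + 0.2571·4.0000] = 0.9184; exercise value = 0.0000 ≤ continuation, so V_0 = 0.9184

€0.92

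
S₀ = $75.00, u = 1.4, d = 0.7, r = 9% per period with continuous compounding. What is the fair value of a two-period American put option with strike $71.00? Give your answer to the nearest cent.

Risk-neutral probability p = (e^0.09 − 0.7)/(1.4 − 0.7) = 0.3942/0.7000 = 0.5631
Terminal stock prices: S_uu = 147, S_ud = 73.5, S_dd = 36.75
Terminal payoffs (K − S): max(-76, 0) = 0, max(-2.5, 0) = 0, max(34.25, 0) = 34.25
Node u (S = 105): continuation = e^(−0.09)·[0.5631·0.0000 + 0.4369·0.0000] = 0.0000; exercise value = 0.0000 ≤ continuation, so V_u = 0.0000
Node d (S = 52.5): continuation = e^(−0.09)·[0.5631·0.0000 + 0.4369·34.2500] = 13.6757; exercise value = 18.5000 > continuation, so V_d = 18.5000 (exercise)
Node 0 (S = 75): continuation = e^(−0.09)·[0.5631·0.0000 + 0.4369·18.5000] = 7.3869; exercise value = 0.0000 ≤ continuation, so V_0 = 7.3869

$7.39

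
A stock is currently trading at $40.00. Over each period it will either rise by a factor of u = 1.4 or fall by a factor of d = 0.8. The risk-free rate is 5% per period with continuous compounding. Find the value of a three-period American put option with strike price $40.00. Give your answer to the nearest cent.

Risk-neutral probability p = (e^0.05 − 0.8)/(1.4 − 0.8) = 0.2513/0.6000 = 0.4188
Terminal stock prices: S_uuu = 109.8, S_uud = 62.72, S_udd = 35.84, S_ddd = 20.48
Terminal payoffs (K − S): max(-69.76, 0) = 0, max(-22.72, 0) = 0, max(4.16, 0) = 4.16, max(19.52, 0) = 19.52
Node uu (S = 78.4): continuation = e^(−0.05)·[0.4188·0.0000 + 0.5812·0.0000] = 0.0000; exercise value = 0.0000 ≤ continuation, so V_uu = 0.0000
Node ud (S = 44.8): continuation = e^(−0.05)·[0.4188·0.0000 + 0.5812·4.1600] = 2.2999; exercise value = 0.0000 ≤ continuation, so V_ud = 2.2999
Node dd (S = 25.6): continuation = e^(−0.05)·[0.4188·4.1600 + 0.5812·19.5200] = 12.4492; exercise value = 14.4000 > continuation, so V_dd = 14.4000 (exercise)
Node u (S = 56): continuation = e^(−0.05)·[0.4188·0.0000 + 0.5812·2.2999] = 1.2716; exercise value = 0.0000 ≤ continuation, so V_u = 1.2716
Node d (S = 32): continuation = e^(−0.05)·[0.4188·2.2999 + 0.5812·14.4000] = 8.8775; exercise value = 8.0000 ≤ continuation, so V_d = 8.8775
Node 0 (S = 40): continuation = e^(−0.05)·[0.4188·1.2716 + 0.5812·8.8775] = 5.4146; exercise value = 0.0000 ≤ continuation, so V_0 = 5.4146

$5.41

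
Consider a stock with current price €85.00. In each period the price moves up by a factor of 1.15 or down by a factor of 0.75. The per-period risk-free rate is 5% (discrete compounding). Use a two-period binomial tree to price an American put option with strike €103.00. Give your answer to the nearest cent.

Risk-neutral probability p = (1 + 0.05 − 0.75)/(1.15 − 0.75) = 0.3000/0.4000 = 0.7500
Terminal stock prices: S_uu = 112.4, S_ud = 73.31, S_dd = 47.81
Terminal payoffs (K − S): max(-9.412, 0) = 0, max(29.69, 0) = 29.69, max(55.19, 0) = 55.19
Node u (S = 97.75): continuation = 1/1.05·[0.7500·0.0000 + 0.2500·29.6875] = 7.0685; exercise value = 5.2500 ≤ continuation, so V_u = 7.0685
Node d (S = 63.75): continuation = 1/1.05·[0.7500·29.6875 + 0.2500·55.1875] = 34.3452; exercise value = 39.2500 > continuation, so V_d = 39.2500 (exercise)
Node 0 (S = 85): continuation = 1/1.05·[0.7500·7.0685 + 0.2500·39.2500] = 14.3941; exercise value = 18.0000 > continuation, so V_0 = 18.0000 (exercise)

€18.00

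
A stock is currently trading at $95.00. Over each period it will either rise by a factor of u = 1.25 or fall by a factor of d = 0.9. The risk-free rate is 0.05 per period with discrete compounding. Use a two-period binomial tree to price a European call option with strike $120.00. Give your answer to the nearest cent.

Risk-neutral probability p = (1 + 0.05 − 0.9)/(1.25 − 0.9) = 0.1500/0.3500 = 0.4286
Terminal stock prices: S_uu = 148.4, S_ud = 106.9, S_dd = 76.95
Terminal payoffs (S − K): max(28.44, 0) = 28.44, max(-13.12, 0) = 0, max(-43.05, 0) = 0
Node u (S = 118.8): V_u = 1/1.05·[0.4286·28.4375 + 0.5714·0.0000] = 11.6071
Node d (S = 85.5): V_d = 1/1.05·[0.4286·0.0000 + 0.5714·0.0000] = 0.0000
Node 0 (S = 95): V_0 = 1/1.05·[0.4286·11.6071 + 0.5714·0.0000] = 4.7376

$4.74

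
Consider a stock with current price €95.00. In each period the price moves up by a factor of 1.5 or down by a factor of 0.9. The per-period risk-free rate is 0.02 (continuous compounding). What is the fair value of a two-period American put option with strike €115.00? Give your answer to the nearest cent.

€23.38

Risk-neutral probability p = (e^0.02 − 0.9)/(1.5 − 0.9) = 0.1202/0.6000 = 0.2003
Terminal stock prices: S_uu = 213.8, S_ud = 128.2, S_dd = 76.95
Terminal payoffs (K − S): max(-98.75, 0) = 0, max(-13.25, 0) = 0, max(38.05, 0) = 38.05
Node u (S = 142.5): continuation = e^(−0.02)·[0.2003·0.0000 + 0.7997·0.0000] = 0.0000; exercise value = 0.0000 ≤ continuation, so V_u = 0.0000
Node d (S = 85.5): continuation = e^(−0.02)·[0.2003·0.0000 + 0.7997·38.0500] = 29.8247; exercise value = 29.5000 ≤ continuation, so V_d = 29.8247
Node 0 (S = 95): continuation = e^(−0.02)·[0.2003·0.0000 + 0.7997·29.8247] = 23.3775; exercise value = 20.0000 ≤ continuation, so V_0 = 23.3775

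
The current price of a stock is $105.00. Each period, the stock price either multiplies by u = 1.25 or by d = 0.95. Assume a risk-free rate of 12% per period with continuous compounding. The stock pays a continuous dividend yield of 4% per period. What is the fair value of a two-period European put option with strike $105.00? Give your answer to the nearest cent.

Per-period risk-free factor R = e^0.12 = 1.1275; dividend-adjusted growth = e^(0.12−0.04) = 1.0833.
Risk-neutral probability p = (1.0833 − 0.95)/(1.25 − 0.95) = 0.1333/0.3000 = 0.4443
Terminal stock prices: S_uu = 164.1, S_ud = 124.7, S_dd = 94.76
Terminal payoffs (K − S): max(-59.06, 0) = 0, max(-19.69, 0) = 0, max(10.24, 0) = 10.24
Node u (S = 131.2): V_u = e^(−0.12)·[0.4443·0.0000 + 0.5557·0.0000] = 0.0000
Node d (S = 99.75): V_d = e^(−0.12)·[0.4443·0.0000 + 0.5557·10.2375] = 5.0458
Node 0 (S = 105): V_0 = e^(−0.12)·[0.4443·0.0000 + 0.5557·5.0458] = 2.4869

$2.49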